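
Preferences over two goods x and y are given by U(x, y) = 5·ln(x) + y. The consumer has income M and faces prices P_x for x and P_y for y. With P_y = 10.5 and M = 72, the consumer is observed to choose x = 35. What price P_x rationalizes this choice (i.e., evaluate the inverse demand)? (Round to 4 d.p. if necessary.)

P_x = 1.5

Set MRS = P_x/P_y: (5/x)/1 = P_x/P_y.
So x*(P_x,P_y) = 5·P_y/P_x, independent of income; and y* = (M − 5·P_y)/P_y.
Set x* = 35 in the demand function and solve for P_x: P_x = 1.5.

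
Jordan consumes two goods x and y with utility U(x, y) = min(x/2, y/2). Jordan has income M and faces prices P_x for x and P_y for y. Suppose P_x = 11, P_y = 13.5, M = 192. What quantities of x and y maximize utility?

x* = 7.8367, y* = 7.8367

Leontief preferences: the optimum is at the kink where x/2 = y/2, i.e. y = x.
Budget: P_x·x + P_y·x = M, so (2·P_x + 2·P_y)·x = 2·M.
Demand: x*(P_x,P_y,M) = 2·M/(2·P_x + 2·P_y), y* = 2·M/(2·P_x + 2·P_y).
Here 2·11 + 2·13.5 = 49, giving x* = 7.8367 and y* = 7.8367.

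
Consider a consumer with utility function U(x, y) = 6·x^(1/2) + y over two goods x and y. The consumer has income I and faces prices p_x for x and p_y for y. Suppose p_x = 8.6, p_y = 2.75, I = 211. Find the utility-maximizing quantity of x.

Utility is quasi-linear in y; the FOC for x is 3/√x = p_x/p_y.
Solve: √x = 3·p_y/p_x, so x*(p_x,p_y) = (3·p_y/p_x)², and y* = (I − p_x·x*)/p_y.
Plugging in: x* = (3·2.75/8.6)² = 0.9203.

x* = 0.9203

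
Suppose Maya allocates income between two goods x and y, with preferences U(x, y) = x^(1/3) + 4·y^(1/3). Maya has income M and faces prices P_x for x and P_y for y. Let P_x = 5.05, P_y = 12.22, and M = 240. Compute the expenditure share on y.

share on y = 0.8372

With the ratio pinned down, the budget gives x* = M/(P_x + P_y·(y/x)) and y* = (y/x)·x*.
Numerically y/x = 2.1253, so x* = 240/(5.05 + 12.22·2.1253) = 7.7367 and y* = 2.1253·7.7367 = 16.4427.
Expenditure on y: 12.22·16.4427 = 200.9299; share = 0.8372.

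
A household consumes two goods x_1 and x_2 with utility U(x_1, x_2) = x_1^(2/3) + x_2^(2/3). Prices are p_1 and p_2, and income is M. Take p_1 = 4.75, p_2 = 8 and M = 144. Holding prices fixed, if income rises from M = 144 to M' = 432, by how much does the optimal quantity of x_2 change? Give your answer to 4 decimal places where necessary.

MRS = MU_x_1/MU_x_2 = (x_2/x_1)^(1/3). Set equal to p_1/p_2.
Hence x_2/x_1 = (p_1/p_2)^(1/(1/3)), i.e. raised to the 3 power.
With the ratio pinned down, the budget gives x_1* = M/(p_1 + p_2·(x_2/x_1)) and x_2* = (x_2/x_1)·x_1*.
Numerically x_2/x_1 = 0.20932, so x_1* = 144/(4.75 + 8·0.20932) = 22.414 and x_2* = 0.20932·22.414 = 4.6917.
At M' = 432: x_2* = 14.0751. Change: 14.0751 − 4.6917 = 9.3834.

Δx_2* = 9.3834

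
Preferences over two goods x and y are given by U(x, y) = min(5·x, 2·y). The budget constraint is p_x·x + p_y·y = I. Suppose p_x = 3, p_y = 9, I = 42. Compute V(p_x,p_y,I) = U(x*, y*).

With perfect complements, no substitution: consume in ratio x:y = 2:5.
Budget: p_x·x + p_y·(5/2)·x = I, so (2·p_x + 5·p_y)·x = 2·I.
Demand: x*(p_x,p_y,I) = 2·I/(2·p_x + 5·p_y), y* = 5·I/(2·p_x + 5·p_y).
Here 2·3 + 5·9 = 51, giving x* = 1.6471 and y* = 4.1176.
Utility at the optimum: U(1.6471, 4.1176) = 8.2353.

V = 8.2353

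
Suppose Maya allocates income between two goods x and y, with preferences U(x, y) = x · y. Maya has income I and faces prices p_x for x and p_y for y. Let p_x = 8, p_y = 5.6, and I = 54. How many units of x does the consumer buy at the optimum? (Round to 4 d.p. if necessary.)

Tangency: MRS = y/x = p_x/p_y.
So p_y·y = p_x·x; combined with the budget, a share 0.5 of income goes to x.
Demand: x*(p_x,p_y,I) = 0.5·I/p_x and y* = 0.5·I/p_y.
At p_x=8, p_y=5.6, I=54: x* = 0.5·54/8 = 3.375.

x* = 3.375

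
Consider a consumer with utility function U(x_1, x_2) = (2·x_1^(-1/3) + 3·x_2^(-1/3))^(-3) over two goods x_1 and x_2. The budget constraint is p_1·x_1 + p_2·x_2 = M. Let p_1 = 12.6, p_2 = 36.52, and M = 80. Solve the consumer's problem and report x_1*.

x_1* = 2.2934

With the ratio pinned down, the budget gives x_1* = M/(p_1 + p_2·(x_2/x_1)) and x_2* = (x_2/x_1)·x_1*.
Numerically x_2/x_1 = 0.610166, so x_1* = 80/(12.6 + 36.52·0.610166) = 2.2934.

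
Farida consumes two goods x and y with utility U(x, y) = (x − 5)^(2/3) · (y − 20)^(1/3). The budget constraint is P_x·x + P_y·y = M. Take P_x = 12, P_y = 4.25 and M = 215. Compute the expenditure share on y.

MRS = 2·(y−20)/(x−5). Tangency with P_x/P_y gives y−20 = (1/2)·(P_x/P_y)·(x−5).
After buying the subsistence bundle (5, 20), a share 2/3 of the remaining income goes to x: x* = 5 + 2/3·(M − 5P_x − 20P_y)/P_x.
Discretionary income = 215 − 5·12 − 20·4.25 = 70; x* = 5 + 2/3·70/12 = 8.8889; y* = 20 + 1/3·70/4.25 = 25.4902.
Expenditure on y: 4.25·25.4902 = 108.3333; share = 0.5039.

share on y = 0.5039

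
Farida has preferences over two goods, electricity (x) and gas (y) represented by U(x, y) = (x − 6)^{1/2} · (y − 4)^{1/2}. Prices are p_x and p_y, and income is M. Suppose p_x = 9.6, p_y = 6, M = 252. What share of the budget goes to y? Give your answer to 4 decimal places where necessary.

MRS = (y−4)/(x−6). Tangency with p_x/p_y gives y−4 = (p_x/p_y)·(x−6).
After buying the subsistence bundle (6, 4), a share 0.5 of the remaining income goes to x: x* = 6 + 0.5·(M − 6p_x − 4p_y)/p_x.
Discretionary income = 252 − 6·9.6 − 4·6 = 170.4; x* = 6 + 0.5·170.4/9.6 = 14.875; y* = 4 + 0.5·170.4/6 = 18.2.
Expenditure on y: 6·18.2 = 109.2; share = 0.4333.

share on y = 0.4333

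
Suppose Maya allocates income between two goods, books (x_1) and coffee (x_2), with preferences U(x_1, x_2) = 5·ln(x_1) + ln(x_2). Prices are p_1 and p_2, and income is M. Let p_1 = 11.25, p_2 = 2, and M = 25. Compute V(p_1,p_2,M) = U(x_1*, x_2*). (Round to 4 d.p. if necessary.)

V = 3.8149

MU_x_1/MU_x_2 = (5·x_2)/(x_1); tangency sets this equal to p_1/p_2.
Rearranging, p_2·x_2 = (1/5)·p_1·x_1. Substituting into the budget gives p_1·x_1·(1 + (1/5)) = M.
Demand: x_1*(p_1,p_2,M) = 5/6·M/p_1 and x_2* = 1/6·M/p_2.
At p_1=11.25, p_2=2, M=25: x_1* = 5/6·25/11.25 = 1.8519, x_2* = 2.0833.
Utility at the optimum: U(1.8519, 2.0833) = 3.8149.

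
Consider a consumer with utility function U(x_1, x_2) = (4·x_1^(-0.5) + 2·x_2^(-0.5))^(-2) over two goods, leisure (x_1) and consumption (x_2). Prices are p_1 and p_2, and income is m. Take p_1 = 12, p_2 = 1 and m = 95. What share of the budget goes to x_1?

share on x_1 = 0.7842

From the CES first-order condition, 2·(x_2/x_1)^(1.5) = p_1/p_2.
Solve for the ratio: x_2/x_1 = [(1/2)·p_1/p_2]^(2/3).
Substitute x_2 = (x_2/x_1)·x_1 into the budget: x_1* = m/(p_1 + p_2·(x_2/x_1)).
Numerically x_2/x_1 = 3.301927, so x_1* = 95/(12 + 1·3.301927) = 6.2084 and x_2* = 3.301927·6.2084 = 20.4996.
Expenditure on x_1: 12·6.2084 = 74.5004; share = 0.7842.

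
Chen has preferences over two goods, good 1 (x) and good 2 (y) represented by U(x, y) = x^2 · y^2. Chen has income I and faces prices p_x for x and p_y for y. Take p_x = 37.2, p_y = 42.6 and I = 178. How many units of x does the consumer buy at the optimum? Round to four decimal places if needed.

At p_x=37.2, p_y=42.6, I=178: x* = 0.5·178/37.2 = 2.3925.

x* = 2.3925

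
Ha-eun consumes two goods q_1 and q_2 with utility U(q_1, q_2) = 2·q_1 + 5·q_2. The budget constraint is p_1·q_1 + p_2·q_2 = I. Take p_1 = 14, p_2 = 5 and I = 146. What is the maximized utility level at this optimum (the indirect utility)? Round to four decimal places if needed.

Numerically: q_1* = 0, q_2* = 29.2.
Utility at the optimum: U(0, 29.2) = 146.

V = 146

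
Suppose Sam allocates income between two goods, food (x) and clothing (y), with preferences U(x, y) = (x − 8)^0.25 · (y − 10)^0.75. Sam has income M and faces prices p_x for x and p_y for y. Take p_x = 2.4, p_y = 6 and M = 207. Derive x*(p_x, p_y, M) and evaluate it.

x* = 21.3125

Let x' = x−8, y' = y−10. MRS = (1/3)·y'/x' = p_x/p_y.
After buying the subsistence bundle (8, 10), a share 0.25 of the remaining income goes to x: x* = 8 + 0.25·(M − 8p_x − 10p_y)/p_x.
Discretionary income = 207 − 8·2.4 − 10·6 = 127.8; x* = 8 + 0.25·127.8/2.4 = 21.3125.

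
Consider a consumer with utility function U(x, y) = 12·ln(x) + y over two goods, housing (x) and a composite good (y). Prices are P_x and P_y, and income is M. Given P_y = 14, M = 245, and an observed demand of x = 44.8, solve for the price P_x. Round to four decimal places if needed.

P_x = 3.75

MU_x = 12/x, MU_y = 1. Tangency: 12/x = P_x/P_y.
So x*(P_x,P_y) = 12·P_y/P_x, independent of income; and y* = (M − 12·P_y)/P_y.
Set x* = 44.8 in the demand function and solve for P_x: P_x = 3.75.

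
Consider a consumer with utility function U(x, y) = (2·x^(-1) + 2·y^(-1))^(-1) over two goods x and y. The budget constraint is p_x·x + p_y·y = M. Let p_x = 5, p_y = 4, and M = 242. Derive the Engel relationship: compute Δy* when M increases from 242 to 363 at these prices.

Numerically y/x = 1.118034, so x* = 242/(5 + 4·1.118034) = 25.5486 and y* = 1.118034·25.5486 = 28.5642.
At M' = 363: y* = 42.8463. Change: 42.8463 − 28.5642 = 14.2821.

Δy* = 14.2821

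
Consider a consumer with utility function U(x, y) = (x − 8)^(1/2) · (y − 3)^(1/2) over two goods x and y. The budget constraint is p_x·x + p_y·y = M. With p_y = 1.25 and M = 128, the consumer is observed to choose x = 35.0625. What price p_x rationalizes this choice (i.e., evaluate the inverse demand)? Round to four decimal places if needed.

Let x' = x−8, y' = y−3. MRS = y'/x' = p_x/p_y.
After buying the subsistence bundle (8, 3), a share 0.5 of the remaining income goes to x: x* = 8 + 0.5·(M − 8p_x − 3p_y)/p_x.
Set x* = 35.0625 in the demand function and solve for p_x: p_x = 2.

p_x = 2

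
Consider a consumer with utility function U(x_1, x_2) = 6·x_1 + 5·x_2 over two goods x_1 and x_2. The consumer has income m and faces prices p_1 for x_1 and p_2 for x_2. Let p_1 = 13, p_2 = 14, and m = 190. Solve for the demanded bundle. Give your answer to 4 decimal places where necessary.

Numerically: x_1* = 14.6154, x_2* = 0.

x_1* = 14.6154, x_2* = 0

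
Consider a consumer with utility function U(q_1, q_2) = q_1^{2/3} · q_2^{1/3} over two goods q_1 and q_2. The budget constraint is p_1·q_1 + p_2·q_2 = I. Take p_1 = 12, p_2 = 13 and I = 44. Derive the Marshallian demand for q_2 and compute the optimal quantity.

Demand: q_1*(p_1,p_2,I) = 2/3·I/p_1 and q_2* = 1/3·I/p_2.
At p_1=12, p_2=13, I=44: q_2* = 1/3·44/13 = 1.1282.

q_2* = 1.1282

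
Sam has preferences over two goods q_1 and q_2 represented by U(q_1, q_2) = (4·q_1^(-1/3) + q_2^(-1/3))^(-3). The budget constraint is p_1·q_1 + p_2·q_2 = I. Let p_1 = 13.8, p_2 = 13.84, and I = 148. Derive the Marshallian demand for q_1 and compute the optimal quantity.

Substitute q_2 = (q_2/q_1)·q_1 into the budget: q_1* = I/(p_1 + p_2·(q_2/q_1)).
Numerically q_2/q_1 = 0.352787, so q_1* = 148/(13.8 + 13.84·0.352787) = 7.9218.

q_1* = 7.9218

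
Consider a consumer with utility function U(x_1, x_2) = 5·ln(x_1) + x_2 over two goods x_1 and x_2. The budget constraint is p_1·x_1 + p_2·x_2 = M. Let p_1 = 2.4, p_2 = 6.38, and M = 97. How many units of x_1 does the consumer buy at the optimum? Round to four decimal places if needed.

x_1* = 13.2917

MU_x_1 = 5/x_1, MU_x_2 = 1. Tangency: 5/x_1 = p_1/p_2.
So x_1*(p_1,p_2) = 5·p_2/p_1, independent of income; and x_2* = (M − 5·p_2)/p_2.
At the given prices: x_1* = 5·6.38/2.4 = 13.2917.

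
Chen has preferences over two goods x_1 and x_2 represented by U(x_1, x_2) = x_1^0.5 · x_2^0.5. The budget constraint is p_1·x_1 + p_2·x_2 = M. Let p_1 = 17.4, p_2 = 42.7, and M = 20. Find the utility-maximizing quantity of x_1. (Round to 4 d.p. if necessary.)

Demand: x_1*(p_1,p_2,M) = 0.5·M/p_1 and x_2* = 0.5·M/p_2.
At p_1=17.4, p_2=42.7, M=20: x_1* = 0.5·20/17.4 = 0.5747.

x_1* = 0.5747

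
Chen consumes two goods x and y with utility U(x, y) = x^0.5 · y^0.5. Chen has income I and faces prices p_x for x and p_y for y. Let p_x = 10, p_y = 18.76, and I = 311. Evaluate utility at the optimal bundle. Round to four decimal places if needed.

V = 11.3531

Demand: x*(p_x,p_y,I) = 0.5·I/p_x and y* = 0.5·I/p_y.
At p_x=10, p_y=18.76, I=311: x* = 0.5·311/10 = 15.55, y* = 8.2889.
Utility at the optimum: U(15.55, 8.2889) = 11.3531.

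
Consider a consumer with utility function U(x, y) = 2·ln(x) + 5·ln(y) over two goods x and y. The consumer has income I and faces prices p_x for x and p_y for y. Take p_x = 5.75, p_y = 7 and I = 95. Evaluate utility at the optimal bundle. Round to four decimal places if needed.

V = 14.4613

The MRS is (2/5)·y/x. Set MRS = p_x/p_y.
So 2·p_y·y = 5·p_x·x; combined with the budget, a share 2/7 of income goes to x.
Demand: x*(p_x,p_y,I) = 2/7·I/p_x and y* = 5/7·I/p_y.
At p_x=5.75, p_y=7, I=95: x* = 2/7·95/5.75 = 4.7205, y* = 9.6939.
Utility at the optimum: U(4.7205, 9.6939) = 14.4613.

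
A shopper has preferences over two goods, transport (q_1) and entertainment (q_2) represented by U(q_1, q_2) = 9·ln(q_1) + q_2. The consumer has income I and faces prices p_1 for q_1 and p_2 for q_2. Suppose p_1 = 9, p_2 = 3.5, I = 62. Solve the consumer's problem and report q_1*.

q_1* = 3.5

Set MRS = p_1/p_2: (9/q_1)/1 = p_1/p_2.
So q_1*(p_1,p_2) = 9·p_2/p_1, independent of income; and q_2* = (I − 9·p_2)/p_2.
At the given prices: q_1* = 9·3.5/9 = 3.5.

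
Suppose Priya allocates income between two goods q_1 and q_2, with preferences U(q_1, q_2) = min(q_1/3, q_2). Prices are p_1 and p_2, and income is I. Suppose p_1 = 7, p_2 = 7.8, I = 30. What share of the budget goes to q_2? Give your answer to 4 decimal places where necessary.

share on q_2 = 0.2708

Leontief preferences: the optimum is at the kink where q_1/3 = q_2/1, i.e. q_2 = (1/3)·q_1.
Budget: p_1·q_1 + p_2·(1/3)·q_1 = I, so (3·p_1 + p_2)·q_1 = 3·I.
Demand: q_1*(p_1,p_2,I) = 3·I/(3·p_1 + p_2), q_2* = I/(3·p_1 + p_2).
Here 3·7 + 7.8 = 28.8, giving q_1* = 3.125 and q_2* = 1.0417.
Expenditure on q_2: 7.8·1.0417 = 8.125; share = 0.2708.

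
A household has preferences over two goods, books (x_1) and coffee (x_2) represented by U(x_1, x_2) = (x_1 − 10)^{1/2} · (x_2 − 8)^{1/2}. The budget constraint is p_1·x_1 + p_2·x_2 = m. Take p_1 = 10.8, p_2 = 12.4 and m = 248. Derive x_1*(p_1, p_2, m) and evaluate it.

MRS = (x_2−8)/(x_1−10). Tangency with p_1/p_2 gives x_2−8 = (p_1/p_2)·(x_1−10).
After buying the subsistence bundle (10, 8), a share 0.5 of the remaining income goes to x_1: x_1* = 10 + 0.5·(m − 10p_1 − 8p_2)/p_1.
Discretionary income = 248 − 10·10.8 − 8·12.4 = 40.8; x_1* = 10 + 0.5·40.8/10.8 = 11.8889.

x_1* = 11.8889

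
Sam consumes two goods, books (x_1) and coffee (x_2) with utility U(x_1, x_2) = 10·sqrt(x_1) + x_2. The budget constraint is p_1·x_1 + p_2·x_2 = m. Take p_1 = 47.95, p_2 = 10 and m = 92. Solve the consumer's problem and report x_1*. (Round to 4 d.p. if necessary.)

Plugging in: x_1* = (5·10/47.95)² = 1.0873.

x_1* = 1.0873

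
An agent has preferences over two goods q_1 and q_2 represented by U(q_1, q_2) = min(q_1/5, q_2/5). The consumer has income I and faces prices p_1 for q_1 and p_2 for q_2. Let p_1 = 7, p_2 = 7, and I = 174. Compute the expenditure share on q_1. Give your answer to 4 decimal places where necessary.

With perfect complements, no substitution: consume in ratio q_1:q_2 = 5:5.
Budget: p_1·q_1 + p_2·q_1 = I, so (5·p_1 + 5·p_2)·q_1 = 5·I.
Demand: q_1*(p_1,p_2,I) = 5·I/(5·p_1 + 5·p_2), q_2* = 5·I/(5·p_1 + 5·p_2).
Here 5·7 + 5·7 = 70, giving q_1* = 12.4286 and q_2* = 12.4286.
Expenditure on q_1: 7·12.4286 = 87; share = 0.5.

share on q_1 = 0.5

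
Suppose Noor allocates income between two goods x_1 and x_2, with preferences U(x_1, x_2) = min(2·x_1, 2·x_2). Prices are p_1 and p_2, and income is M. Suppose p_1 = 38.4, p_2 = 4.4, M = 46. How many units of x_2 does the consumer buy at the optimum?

x_2* = 1.0748

With perfect complements, no substitution: consume in ratio x_1:x_2 = 2:2.
Budget: p_1·x_1 + p_2·x_1 = M, so (2·p_1 + 2·p_2)·x_1 = 2·M.
Demand: x_1*(p_1,p_2,M) = 2·M/(2·p_1 + 2·p_2), x_2* = 2·M/(2·p_1 + 2·p_2).
Here 2·38.4 + 2·4.4 = 85.6, giving x_2* = 1.0748.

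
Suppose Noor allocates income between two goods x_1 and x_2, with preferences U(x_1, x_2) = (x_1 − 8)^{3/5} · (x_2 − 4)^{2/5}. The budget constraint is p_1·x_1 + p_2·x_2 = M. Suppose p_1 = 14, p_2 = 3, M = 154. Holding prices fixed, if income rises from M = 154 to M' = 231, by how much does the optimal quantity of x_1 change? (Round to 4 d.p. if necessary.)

MRS = (3/2)·(x_2−4)/(x_1−8). Tangency with p_1/p_2 gives x_2−4 = (2/3)·(p_1/p_2)·(x_1−8).
After buying the subsistence bundle (8, 4), a share 0.6 of the remaining income goes to x_1: x_1* = 8 + 0.6·(M − 8p_1 − 4p_2)/p_1.
Discretionary income = 154 − 8·14 − 4·3 = 30; x_1* = 8 + 0.6·30/14 = 9.2857.
At M' = 231: x_1* = 12.5857. Change: 12.5857 − 9.2857 = 3.3.

Δx_1* = 3.3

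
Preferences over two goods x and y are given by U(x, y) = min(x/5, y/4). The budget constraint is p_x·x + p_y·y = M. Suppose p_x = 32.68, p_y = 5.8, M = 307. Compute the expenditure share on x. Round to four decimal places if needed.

share on x = 0.8757

Demand: x*(p_x,p_y,M) = 5·M/(5·p_x + 4·p_y), y* = 4·M/(5·p_x + 4·p_y).
Here 5·32.68 + 4·5.8 = 186.6, giving x* = 8.2262 and y* = 6.5809.
Expenditure on x: 32.68·8.2262 = 268.8307; share = 0.8757.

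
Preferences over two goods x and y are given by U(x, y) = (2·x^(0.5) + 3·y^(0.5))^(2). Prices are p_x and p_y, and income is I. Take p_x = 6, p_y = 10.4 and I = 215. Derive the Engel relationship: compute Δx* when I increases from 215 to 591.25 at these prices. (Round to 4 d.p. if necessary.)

Δx* = 27.2873

Substitute y = (y/x)·x into the budget: x* = I/(p_x + p_y·(y/x)).
Numerically y/x = 0.748891, so x* = 215/(6 + 10.4·0.748891) = 15.5927.
At I' = 591.25: x* = 42.8801. Change: 42.8801 − 15.5927 = 27.2873.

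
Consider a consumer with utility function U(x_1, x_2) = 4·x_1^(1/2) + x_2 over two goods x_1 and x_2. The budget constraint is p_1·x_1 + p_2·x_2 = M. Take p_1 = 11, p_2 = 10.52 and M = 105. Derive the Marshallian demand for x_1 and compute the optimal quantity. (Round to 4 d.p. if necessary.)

Set MRS = p_1/p_2: 2·x_1^(−1/2) = p_1/p_2.
Thus x_1* = (2·p_2/p_1)² — independent of M — with the rest of income spent on x_2.
Plugging in: x_1* = (2·10.52/11)² = 3.6585.

x_1* = 3.6585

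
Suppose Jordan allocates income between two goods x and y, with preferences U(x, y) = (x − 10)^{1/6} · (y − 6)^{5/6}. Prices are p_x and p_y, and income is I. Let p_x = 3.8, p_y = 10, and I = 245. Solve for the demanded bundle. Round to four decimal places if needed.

This is Cobb-Douglas in (x−10, y−6): tangency gives 1/6·p_y·(y−6) = 5/6·p_x·(x−10).
After buying the subsistence bundle (10, 6), a share 1/6 of the remaining income goes to x: x* = 10 + 1/6·(I − 10p_x − 6p_y)/p_x.
Discretionary income = 245 − 10·3.8 − 6·10 = 147; x* = 10 + 1/6·147/3.8 = 16.4474; y* = 6 + 5/6·147/10 = 18.25.

x* = 16.4474, y* = 18.25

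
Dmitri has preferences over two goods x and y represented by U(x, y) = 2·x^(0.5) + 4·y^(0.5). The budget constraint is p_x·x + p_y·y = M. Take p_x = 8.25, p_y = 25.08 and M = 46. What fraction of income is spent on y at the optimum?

share on y = 0.5682

From the CES first-order condition, (1/2)·(y/x)^(0.5) = p_x/p_y.
Solve for the ratio: y/x = [2·p_x/p_y]^(2).
With the ratio pinned down, the budget gives x* = M/(p_x + p_y·(y/x)) and y* = (y/x)·x*.
Numerically y/x = 0.432825, so x* = 46/(8.25 + 25.08·0.432825) = 2.4077 and y* = 0.432825·2.4077 = 1.0421.
Expenditure on y: 25.08·1.0421 = 26.1364; share = 0.5682.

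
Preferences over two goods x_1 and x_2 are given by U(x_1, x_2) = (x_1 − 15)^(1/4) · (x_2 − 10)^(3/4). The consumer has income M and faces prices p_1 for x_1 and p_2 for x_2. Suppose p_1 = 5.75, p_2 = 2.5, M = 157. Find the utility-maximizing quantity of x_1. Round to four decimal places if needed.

x_1* = 16.9891

After buying the subsistence bundle (15, 10), a share 0.25 of the remaining income goes to x_1: x_1* = 15 + 0.25·(M − 15p_1 − 10p_2)/p_1.
Discretionary income = 157 − 15·5.75 − 10·2.5 = 45.75; x_1* = 15 + 0.25·45.75/5.75 = 16.9891.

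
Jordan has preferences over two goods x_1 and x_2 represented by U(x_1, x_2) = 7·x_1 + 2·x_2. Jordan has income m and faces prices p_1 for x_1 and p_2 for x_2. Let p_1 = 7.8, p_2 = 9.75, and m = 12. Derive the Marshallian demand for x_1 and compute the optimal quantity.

x_1* = 1.5385

Perfect substitutes: compare marginal utility per dollar. 7/p_1 vs 2/p_2 → 0.8974 vs 0.2051.
x_1 gives more utility per dollar, so spend all income on x_1: x_1* = m/p_1, x_2* = 0.
Numerically: x_1* = 1.5385, x_2* = 0.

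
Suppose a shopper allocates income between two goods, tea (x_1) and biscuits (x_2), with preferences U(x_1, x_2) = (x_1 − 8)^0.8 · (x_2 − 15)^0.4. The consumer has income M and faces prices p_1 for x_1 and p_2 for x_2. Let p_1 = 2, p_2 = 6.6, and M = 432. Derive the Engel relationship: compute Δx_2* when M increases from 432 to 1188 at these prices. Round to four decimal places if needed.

Δx_2* = 38.1818

Substituting into the budget: x_1* = 8 + 2/3·(M − 8·p_1 − 15·p_2)/p_1, and x_2* = 15 + 1/3·(…)/p_2.
Discretionary income = 432 − 8·2 − 15·6.6 = 317; x_2* = 15 + 1/3·317/6.6 = 31.0101.
At M' = 1188: x_2* = 69.1919. Change: 69.1919 − 31.0101 = 38.1818.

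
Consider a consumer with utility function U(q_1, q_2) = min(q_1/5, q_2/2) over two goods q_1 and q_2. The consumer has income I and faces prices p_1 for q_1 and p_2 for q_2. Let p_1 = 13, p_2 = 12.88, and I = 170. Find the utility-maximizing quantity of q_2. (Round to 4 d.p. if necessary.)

q_2* = 3.7461

Here 5·13 + 2·12.88 = 90.76, giving q_2* = 3.7461.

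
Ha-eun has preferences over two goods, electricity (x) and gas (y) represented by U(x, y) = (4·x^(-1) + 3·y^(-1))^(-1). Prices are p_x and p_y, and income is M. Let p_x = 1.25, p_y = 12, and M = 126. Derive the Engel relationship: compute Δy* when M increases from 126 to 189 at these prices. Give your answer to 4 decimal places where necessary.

Substitute y = (y/x)·x into the budget: x* = M/(p_x + p_y·(y/x)).
Numerically y/x = 0.279508, so x* = 126/(1.25 + 12·0.279508) = 27.3669 and y* = 0.279508·27.3669 = 7.6493.
At M' = 189: y* = 11.4739. Change: 11.4739 − 7.6493 = 3.8246.

Δy* = 3.8246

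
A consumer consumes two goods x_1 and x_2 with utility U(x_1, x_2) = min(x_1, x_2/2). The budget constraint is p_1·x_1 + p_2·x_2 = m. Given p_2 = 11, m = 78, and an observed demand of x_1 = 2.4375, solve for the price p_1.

Leontief preferences: the optimum is at the kink where x_1/1 = x_2/2, i.e. x_2 = 2·x_1.
Budget: p_1·x_1 + p_2·2·x_1 = m, so (p_1 + 2·p_2)·x_1 = m.
Demand: x_1*(p_1,p_2,m) = m/(p_1 + 2·p_2), x_2* = 2·m/(p_1 + 2·p_2).
Set x_1* = 2.4375 in the demand function and solve for p_1: p_1 = 10.

p_1 = 10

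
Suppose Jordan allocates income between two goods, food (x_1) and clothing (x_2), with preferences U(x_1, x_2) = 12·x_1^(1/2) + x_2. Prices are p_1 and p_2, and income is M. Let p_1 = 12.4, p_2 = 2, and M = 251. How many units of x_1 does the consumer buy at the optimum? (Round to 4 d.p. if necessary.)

Set MRS = p_1/p_2: 6·x_1^(−1/2) = p_1/p_2.
Solve: √x_1 = 6·p_2/p_1, so x_1*(p_1,p_2) = (6·p_2/p_1)², and x_2* = (M − p_1·x_1*)/p_2.
Plugging in: x_1* = (6·2/12.4)² = 0.9365.

x_1* = 0.9365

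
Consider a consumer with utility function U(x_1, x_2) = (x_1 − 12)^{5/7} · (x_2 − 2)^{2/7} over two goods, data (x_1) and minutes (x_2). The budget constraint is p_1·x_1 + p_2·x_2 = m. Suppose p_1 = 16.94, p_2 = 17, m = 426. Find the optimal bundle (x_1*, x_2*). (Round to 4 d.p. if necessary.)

MRS = (5/2)·(x_2−2)/(x_1−12). Tangency with p_1/p_2 gives x_2−2 = (2/5)·(p_1/p_2)·(x_1−12).
Substituting into the budget: x_1* = 12 + 5/7·(m − 12·p_1 − 2·p_2)/p_1, and x_2* = 2 + 2/7·(…)/p_2.
Discretionary income = 426 − 12·16.94 − 2·17 = 188.72; x_1* = 12 + 5/7·188.72/16.94 = 19.9575; x_2* = 2 + 2/7·188.72/17 = 5.1718.

x_1* = 19.9575, x_2* = 5.1718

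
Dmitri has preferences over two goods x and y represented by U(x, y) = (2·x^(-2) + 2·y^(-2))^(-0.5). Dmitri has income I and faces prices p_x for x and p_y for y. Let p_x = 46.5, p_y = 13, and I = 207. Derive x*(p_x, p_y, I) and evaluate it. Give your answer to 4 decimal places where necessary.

x* = 3.1183

MU_x ∝ 2·x^(-3), MU_y ∝ 2·y^(-3), so MRS = (y/x)^(3) = p_x/p_y.
Hence y/x = (p_x/p_y)^(1/(3)), i.e. raised to the 1/3 power.
Substitute y = (y/x)·x into the budget: x* = I/(p_x + p_y·(y/x)).
Numerically y/x = 1.529337, so x* = 207/(46.5 + 13·1.529337) = 3.1183.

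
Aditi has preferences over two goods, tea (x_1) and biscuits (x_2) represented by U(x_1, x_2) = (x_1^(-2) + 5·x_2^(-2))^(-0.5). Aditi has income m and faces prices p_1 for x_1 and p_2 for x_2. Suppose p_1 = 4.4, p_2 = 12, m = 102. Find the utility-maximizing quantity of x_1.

x_1* = 5.344

From the CES first-order condition, (1/5)·(x_2/x_1)^(3) = p_1/p_2.
Hence x_2/x_1 = (5·p_1/p_2)^(1/(3)), i.e. raised to the 1/3 power.
Substitute x_2 = (x_2/x_1)·x_1 into the budget: x_1* = m/(p_1 + p_2·(x_2/x_1)).
Numerically x_2/x_1 = 1.223903, so x_1* = 102/(4.4 + 12·1.223903) = 5.344.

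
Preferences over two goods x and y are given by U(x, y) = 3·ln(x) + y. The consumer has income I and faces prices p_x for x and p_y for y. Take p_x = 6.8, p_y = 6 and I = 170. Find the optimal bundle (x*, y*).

x* = 2.6471, y* = 25.3333

Set MRS = p_x/p_y: (3/x)/1 = p_x/p_y.
So x*(p_x,p_y) = 3·p_y/p_x, independent of income; and y* = (I − 3·p_y)/p_y.
At the given prices: x* = 3·6/6.8 = 2.6471, and y* = 25.3333.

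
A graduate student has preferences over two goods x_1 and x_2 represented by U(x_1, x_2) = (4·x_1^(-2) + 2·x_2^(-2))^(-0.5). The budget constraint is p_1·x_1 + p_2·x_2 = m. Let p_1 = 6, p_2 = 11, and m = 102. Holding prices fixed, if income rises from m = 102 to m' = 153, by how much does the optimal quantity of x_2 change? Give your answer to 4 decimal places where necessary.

From the CES first-order condition, 2·(x_2/x_1)^(3) = p_1/p_2.
Hence x_2/x_1 = ((1/2)·p_1/p_2)^(1/(3)), i.e. raised to the 1/3 power.
Substitute x_2 = (x_2/x_1)·x_1 into the budget: x_1* = m/(p_1 + p_2·(x_2/x_1)).
Numerically x_2/x_1 = 0.648499, so x_1* = 102/(6 + 11·0.648499) = 7.7664 and x_2* = 0.648499·7.7664 = 5.0365.
At m' = 153: x_2* = 7.5548. Change: 7.5548 − 5.0365 = 2.5183.

Δx_2* = 2.5183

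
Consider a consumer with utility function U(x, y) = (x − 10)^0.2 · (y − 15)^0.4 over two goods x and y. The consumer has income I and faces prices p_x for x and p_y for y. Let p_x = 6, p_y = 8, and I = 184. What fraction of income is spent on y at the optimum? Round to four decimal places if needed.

This is Cobb-Douglas in (x−10, y−15): tangency gives 0.2·p_y·(y−15) = 0.4·p_x·(x−10).
After buying the subsistence bundle (10, 15), a share 1/3 of the remaining income goes to x: x* = 10 + 1/3·(I − 10p_x − 15p_y)/p_x.
Discretionary income = 184 − 10·6 − 15·8 = 4; x* = 10 + 1/3·4/6 = 10.2222; y* = 15 + 2/3·4/8 = 15.3333.
Expenditure on y: 8·15.3333 = 122.6667; share = 0.6667.

share on y = 0.6667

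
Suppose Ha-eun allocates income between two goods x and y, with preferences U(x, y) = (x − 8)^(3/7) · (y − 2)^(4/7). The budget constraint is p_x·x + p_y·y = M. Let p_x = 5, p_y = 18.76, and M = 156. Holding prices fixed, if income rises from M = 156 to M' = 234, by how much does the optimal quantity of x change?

This is Cobb-Douglas in (x−8, y−2): tangency gives 3/7·p_y·(y−2) = 4/7·p_x·(x−8).
After buying the subsistence bundle (8, 2), a share 3/7 of the remaining income goes to x: x* = 8 + 3/7·(M − 8p_x − 2p_y)/p_x.
Discretionary income = 156 − 8·5 − 2·18.76 = 78.48; x* = 8 + 3/7·78.48/5 = 14.7269.
At M' = 234: x* = 21.4126. Change: 21.4126 − 14.7269 = 6.6857.

Δx* = 6.6857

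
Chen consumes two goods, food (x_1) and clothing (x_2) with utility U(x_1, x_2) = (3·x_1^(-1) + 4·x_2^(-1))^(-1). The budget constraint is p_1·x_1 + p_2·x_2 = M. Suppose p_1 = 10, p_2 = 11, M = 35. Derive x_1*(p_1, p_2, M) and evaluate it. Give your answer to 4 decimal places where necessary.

x_1* = 1.583

MRS = MU_x_1/MU_x_2 = (3/4)·(x_2/x_1)^(2). Set equal to p_1/p_2.
Solve for the ratio: x_2/x_1 = [(4/3)·p_1/p_2]^(0.5).
Substitute x_2 = (x_2/x_1)·x_1 into the budget: x_1* = M/(p_1 + p_2·(x_2/x_1)).
Numerically x_2/x_1 = 1.100964, so x_1* = 35/(10 + 11·1.100964) = 1.583.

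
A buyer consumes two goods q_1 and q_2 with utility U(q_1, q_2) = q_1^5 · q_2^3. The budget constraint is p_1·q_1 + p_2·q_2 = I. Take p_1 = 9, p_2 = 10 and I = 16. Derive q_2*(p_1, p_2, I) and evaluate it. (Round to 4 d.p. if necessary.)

q_2* = 0.6

The MRS is (5/3)·q_2/q_1. Set MRS = p_1/p_2.
So 5·p_2·q_2 = 3·p_1·q_1; combined with the budget, a share 0.625 of income goes to q_1.
Demand: q_1*(p_1,p_2,I) = 0.625·I/p_1 and q_2* = 0.375·I/p_2.
At p_1=9, p_2=10, I=16: q_2* = 0.375·16/10 = 0.6.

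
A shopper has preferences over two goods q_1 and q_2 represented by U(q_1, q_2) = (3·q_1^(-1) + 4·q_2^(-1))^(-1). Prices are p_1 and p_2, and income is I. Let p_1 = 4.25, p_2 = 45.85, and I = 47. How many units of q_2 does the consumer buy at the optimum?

q_2* = 0.8112

MU_q_1 ∝ 3·q_1^(-2), MU_q_2 ∝ 4·q_2^(-2), so MRS = (3/4)·(q_2/q_1)^(2) = p_1/p_2.
Hence q_2/q_1 = ((4/3)·p_1/p_2)^(1/(2)), i.e. raised to the 0.5 power.
With the ratio pinned down, the budget gives q_1* = I/(p_1 + p_2·(q_2/q_1)) and q_2* = (q_2/q_1)·q_1*.
Numerically q_2/q_1 = 0.351556, so q_1* = 47/(4.25 + 45.85·0.351556) = 2.3074 and q_2* = 0.351556·2.3074 = 0.8112.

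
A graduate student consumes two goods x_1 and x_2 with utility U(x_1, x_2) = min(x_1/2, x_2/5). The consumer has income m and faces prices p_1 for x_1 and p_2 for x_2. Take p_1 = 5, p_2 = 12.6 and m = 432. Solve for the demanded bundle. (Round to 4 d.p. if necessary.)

With perfect complements, no substitution: consume in ratio x_1:x_2 = 2:5.
Budget: p_1·x_1 + p_2·(5/2)·x_1 = m, so (2·p_1 + 5·p_2)·x_1 = 2·m.
Demand: x_1*(p_1,p_2,m) = 2·m/(2·p_1 + 5·p_2), x_2* = 5·m/(2·p_1 + 5·p_2).
Here 2·5 + 5·12.6 = 73, giving x_1* = 11.8356 and x_2* = 29.589.

x_1* = 11.8356, x_2* = 29.589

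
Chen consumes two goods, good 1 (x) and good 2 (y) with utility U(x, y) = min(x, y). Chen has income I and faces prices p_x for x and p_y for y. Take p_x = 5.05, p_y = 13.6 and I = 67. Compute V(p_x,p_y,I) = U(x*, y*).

With perfect complements, no substitution: consume in ratio x:y = 1:1.
Budget: p_x·x + p_y·x = I, so (p_x + p_y)·x = I.
Demand: x*(p_x,p_y,I) = I/(p_x + p_y), y* = I/(p_x + p_y).
Here 5.05 + 13.6 = 18.65, giving x* = 3.5925 and y* = 3.5925.
Utility at the optimum: U(3.5925, 3.5925) = 3.5925.

V = 3.5925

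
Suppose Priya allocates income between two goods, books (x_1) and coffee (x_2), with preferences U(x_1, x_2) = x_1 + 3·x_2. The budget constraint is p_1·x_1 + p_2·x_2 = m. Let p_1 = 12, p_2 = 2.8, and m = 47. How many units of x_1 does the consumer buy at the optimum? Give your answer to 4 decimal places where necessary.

Perfect substitutes: compare marginal utility per dollar. 1/p_1 vs 3/p_2 → 0.0833 vs 1.0714.
x_2 gives more utility per dollar, so spend all income on x_2: x_2* = m/p_2, x_1* = 0.
Numerically: x_1* = 0, x_2* = 16.7857.

x_1* = 0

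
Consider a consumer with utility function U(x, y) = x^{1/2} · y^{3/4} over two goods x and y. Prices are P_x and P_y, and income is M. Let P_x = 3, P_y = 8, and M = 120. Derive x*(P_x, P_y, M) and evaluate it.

x* = 16

MU_x/MU_y = (0.5·y)/(0.75·x); tangency sets this equal to P_x/P_y.
So 0.5·P_y·y = 0.75·P_x·x; combined with the budget, a share 0.4 of income goes to x.
Demand: x*(P_x,P_y,M) = 0.4·M/P_x and y* = 0.6·M/P_y.
At P_x=3, P_y=8, M=120: x* = 0.4·120/3 = 16.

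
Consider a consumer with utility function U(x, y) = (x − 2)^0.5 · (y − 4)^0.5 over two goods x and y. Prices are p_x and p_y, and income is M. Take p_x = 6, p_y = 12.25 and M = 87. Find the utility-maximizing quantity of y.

y* = 5.0612

This is Cobb-Douglas in (x−2, y−4): tangency gives 0.5·p_y·(y−4) = 0.5·p_x·(x−2).
Substituting into the budget: x* = 2 + 0.5·(M − 2·p_x − 4·p_y)/p_x, and y* = 4 + 0.5·(…)/p_y.
Discretionary income = 87 − 2·6 − 4·12.25 = 26; y* = 4 + 0.5·26/12.25 = 5.0612.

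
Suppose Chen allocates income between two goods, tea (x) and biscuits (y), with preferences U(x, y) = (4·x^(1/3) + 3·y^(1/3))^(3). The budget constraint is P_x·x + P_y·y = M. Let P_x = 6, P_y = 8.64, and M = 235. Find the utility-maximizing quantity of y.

y* = 9.5518

From the CES first-order condition, (4/3)·(y/x)^(2/3) = P_x/P_y.
Solve for the ratio: y/x = [(3/4)·P_x/P_y]^(1.5).
Substitute y = (y/x)·x into the budget: x* = M/(P_x + P_y·(y/x)).
Numerically y/x = 0.375879, so x* = 235/(6 + 8.64·0.375879) = 25.412 and y* = 0.375879·25.412 = 9.5518.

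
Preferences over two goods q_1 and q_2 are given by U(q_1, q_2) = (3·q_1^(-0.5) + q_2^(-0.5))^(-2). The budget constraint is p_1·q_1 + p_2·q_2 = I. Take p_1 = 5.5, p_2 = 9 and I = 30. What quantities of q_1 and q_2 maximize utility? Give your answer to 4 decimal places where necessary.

q_1* = 3.482, q_2* = 1.2055

MRS = MU_q_1/MU_q_2 = 3·(q_2/q_1)^(1.5). Set equal to p_1/p_2.
Solve for the ratio: q_2/q_1 = [(1/3)·p_1/p_2]^(2/3).
Substitute q_2 = (q_2/q_1)·q_1 into the budget: q_1* = I/(p_1 + p_2·(q_2/q_1)).
Numerically q_2/q_1 = 0.346204, so q_1* = 30/(5.5 + 9·0.346204) = 3.482 and q_2* = 0.346204·3.482 = 1.2055.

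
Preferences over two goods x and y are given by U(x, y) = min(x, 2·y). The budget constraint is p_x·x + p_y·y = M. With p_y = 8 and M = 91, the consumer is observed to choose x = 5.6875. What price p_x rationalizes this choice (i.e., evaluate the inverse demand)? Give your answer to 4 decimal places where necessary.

p_x = 12

Leontief preferences: the optimum is at the kink where x/2 = y/1, i.e. y = (1/2)·x.
Budget: p_x·x + p_y·(1/2)·x = M, so (2·p_x + p_y)·x = 2·M.
Demand: x*(p_x,p_y,M) = 2·M/(2·p_x + p_y), y* = M/(2·p_x + p_y).
Set x* = 5.6875 in the demand function and solve for p_x: p_x = 12.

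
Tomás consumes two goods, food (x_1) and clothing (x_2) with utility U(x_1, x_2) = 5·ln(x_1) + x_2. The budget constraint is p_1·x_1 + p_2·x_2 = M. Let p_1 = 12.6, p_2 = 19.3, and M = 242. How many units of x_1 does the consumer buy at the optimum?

x_1* = 7.6587

Set MRS = p_1/p_2: (5/x_1)/1 = p_1/p_2.
So x_1*(p_1,p_2) = 5·p_2/p_1, independent of income; and x_2* = (M − 5·p_2)/p_2.
At the given prices: x_1* = 5·19.3/12.6 = 7.6587.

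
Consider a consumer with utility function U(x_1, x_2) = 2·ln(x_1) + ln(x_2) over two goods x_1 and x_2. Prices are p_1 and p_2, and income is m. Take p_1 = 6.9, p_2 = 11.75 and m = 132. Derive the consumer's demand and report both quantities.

x_1* = 12.7536, x_2* = 3.7447

The MRS is 2·x_2/x_1. Set MRS = p_1/p_2.
So 2·p_2·x_2 = p_1·x_1; combined with the budget, a share 2/3 of income goes to x_1.
Demand: x_1*(p_1,p_2,m) = 2/3·m/p_1 and x_2* = 1/3·m/p_2.
At p_1=6.9, p_2=11.75, m=132: x_1* = 2/3·132/6.9 = 12.7536, x_2* = 3.7447.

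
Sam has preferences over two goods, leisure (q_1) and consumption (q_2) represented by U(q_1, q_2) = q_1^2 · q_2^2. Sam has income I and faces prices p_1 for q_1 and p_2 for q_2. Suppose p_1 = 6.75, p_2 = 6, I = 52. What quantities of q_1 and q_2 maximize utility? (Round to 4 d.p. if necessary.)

q_1* = 3.8519, q_2* = 4.3333

MU_q_1/MU_q_2 = (2·q_2)/(2·q_1); tangency sets this equal to p_1/p_2.
So 2·p_2·q_2 = 2·p_1·q_1; combined with the budget, a share 0.5 of income goes to q_1.
Demand: q_1*(p_1,p_2,I) = 0.5·I/p_1 and q_2* = 0.5·I/p_2.
At p_1=6.75, p_2=6, I=52: q_1* = 0.5·52/6.75 = 3.8519, q_2* = 4.3333.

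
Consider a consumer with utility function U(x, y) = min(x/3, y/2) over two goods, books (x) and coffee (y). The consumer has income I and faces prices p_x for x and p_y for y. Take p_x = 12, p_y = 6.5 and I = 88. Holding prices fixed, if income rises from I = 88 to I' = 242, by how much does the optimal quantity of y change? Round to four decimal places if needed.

Demand: x*(p_x,p_y,I) = 3·I/(3·p_x + 2·p_y), y* = 2·I/(3·p_x + 2·p_y).
Here 3·12 + 2·6.5 = 49, giving y* = 3.5918.
At I' = 242: y* = 9.8776. Change: 9.8776 − 3.5918 = 6.2857.

Δy* = 6.2857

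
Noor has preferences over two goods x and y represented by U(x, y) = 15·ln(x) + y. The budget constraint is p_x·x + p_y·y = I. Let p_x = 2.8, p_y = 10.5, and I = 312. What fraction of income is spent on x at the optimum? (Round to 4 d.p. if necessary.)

So x*(p_x,p_y) = 15·p_y/p_x, independent of income; and y* = (I − 15·p_y)/p_y.
At the given prices: x* = 15·10.5/2.8 = 56.25, and y* = 14.7143.
Expenditure on x: 2.8·56.25 = 157.5; share = 0.5048.

share on x = 0.5048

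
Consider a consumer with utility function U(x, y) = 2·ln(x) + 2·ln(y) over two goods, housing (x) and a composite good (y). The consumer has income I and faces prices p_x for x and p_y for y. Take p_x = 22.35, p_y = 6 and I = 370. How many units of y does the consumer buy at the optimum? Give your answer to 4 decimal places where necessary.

MU_x/MU_y = (2·y)/(2·x); tangency sets this equal to p_x/p_y.
So 2·p_y·y = 2·p_x·x; combined with the budget, a share 0.5 of income goes to x.
Demand: x*(p_x,p_y,I) = 0.5·I/p_x and y* = 0.5·I/p_y.
At p_x=22.35, p_y=6, I=370: y* = 0.5·370/6 = 30.8333.

y* = 30.8333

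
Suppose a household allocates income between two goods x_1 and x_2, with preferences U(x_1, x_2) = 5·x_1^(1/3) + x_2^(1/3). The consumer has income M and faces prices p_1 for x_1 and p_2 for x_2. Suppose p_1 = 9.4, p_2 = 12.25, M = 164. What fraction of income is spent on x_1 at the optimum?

From the CES first-order condition, 5·(x_2/x_1)^(2/3) = p_1/p_2.
Solve for the ratio: x_2/x_1 = [(1/5)·p_1/p_2]^(1.5).
Substitute x_2 = (x_2/x_1)·x_1 into the budget: x_1* = M/(p_1 + p_2·(x_2/x_1)).
Numerically x_2/x_1 = 0.060122, so x_1* = 164/(9.4 + 12.25·0.060122) = 16.1792 and x_2* = 0.060122·16.1792 = 0.9727.
Expenditure on x_1: 9.4·16.1792 = 152.0842; share = 0.9273.

share on x_1 = 0.9273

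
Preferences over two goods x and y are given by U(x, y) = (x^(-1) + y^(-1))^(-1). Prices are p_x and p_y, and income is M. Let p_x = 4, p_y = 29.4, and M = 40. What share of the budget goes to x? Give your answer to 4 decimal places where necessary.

share on x = 0.2695

From the CES first-order condition, (y/x)^(2) = p_x/p_y.
Hence y/x = (p_x/p_y)^(1/(2)), i.e. raised to the 0.5 power.
Substitute y = (y/x)·x into the budget: x* = M/(p_x + p_y·(y/x)).
Numerically y/x = 0.368856, so x* = 40/(4 + 29.4·0.368856) = 2.6946 and y* = 0.368856·2.6946 = 0.9939.
Expenditure on x: 4·2.6946 = 10.7785; share = 0.2695.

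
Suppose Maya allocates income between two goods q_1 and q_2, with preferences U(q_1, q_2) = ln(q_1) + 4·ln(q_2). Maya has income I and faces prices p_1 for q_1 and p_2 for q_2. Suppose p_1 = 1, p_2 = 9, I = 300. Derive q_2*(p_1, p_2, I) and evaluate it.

q_2* = 26.6667

Demand: q_1*(p_1,p_2,I) = 0.2·I/p_1 and q_2* = 0.8·I/p_2.
At p_1=1, p_2=9, I=300: q_2* = 0.8·300/9 = 26.6667.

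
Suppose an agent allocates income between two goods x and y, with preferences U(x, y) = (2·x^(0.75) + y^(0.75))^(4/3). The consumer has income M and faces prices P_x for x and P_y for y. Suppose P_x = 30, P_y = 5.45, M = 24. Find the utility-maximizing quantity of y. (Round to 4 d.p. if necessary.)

y* = 4.0182

MRS = MU_x/MU_y = 2·(y/x)^(0.25). Set equal to P_x/P_y.
Solve for the ratio: y/x = [(1/2)·P_x/P_y]^(4).
Substitute y = (y/x)·x into the budget: x* = M/(P_x + P_y·(y/x)).
Numerically y/x = 57.382442, so x* = 24/(30 + 5.45·57.382442) = 0.07 and y* = 57.382442·0.07 = 4.0182.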